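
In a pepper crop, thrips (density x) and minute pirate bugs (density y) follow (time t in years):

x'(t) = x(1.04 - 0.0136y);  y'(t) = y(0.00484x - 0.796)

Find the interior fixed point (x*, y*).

x* ≈ 164, y* ≈ 76.5

Set dy/dt = 0 with y > 0: 0.00484x - 0.796 = 0, so x* = 0.796/0.00484 = 164.
Set dx/dt = 0 with x > 0: 1.04 - 0.0136y = 0, so y* = 1.04/0.0136 = 76.5.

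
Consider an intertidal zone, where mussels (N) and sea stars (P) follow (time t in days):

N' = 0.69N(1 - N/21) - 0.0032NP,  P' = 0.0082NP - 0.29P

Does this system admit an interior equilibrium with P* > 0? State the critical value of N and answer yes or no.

The predator equation gives dP/dt > 0 only when N > 0.29/0.0082 = 35.4.
Without the predator, N → K = 21. Since 21 < 35.4, the predator cannot invade.

Threshold N = 35.4; K < 35.4, so no, the predator goes extinct.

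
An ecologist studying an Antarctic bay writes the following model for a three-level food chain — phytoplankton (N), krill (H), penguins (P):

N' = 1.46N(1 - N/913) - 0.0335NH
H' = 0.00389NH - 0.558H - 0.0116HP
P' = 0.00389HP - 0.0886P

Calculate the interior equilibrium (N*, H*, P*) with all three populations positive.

From dP/dt = 0: 0.00389H* = 0.0886, so H* = 22.8.
From dN/dt = 0: 1.46(1 - N*/913) = 0.0335·22.8, giving N* = 913·(1 - 0.523) = 436.
From dH/dt = 0: 0.00389·436 - 0.558 = 0.0116P*, so P* = 1.14/0.0116 = 98.1.

N* ≈ 436, H* ≈ 22.8, P* ≈ 98.1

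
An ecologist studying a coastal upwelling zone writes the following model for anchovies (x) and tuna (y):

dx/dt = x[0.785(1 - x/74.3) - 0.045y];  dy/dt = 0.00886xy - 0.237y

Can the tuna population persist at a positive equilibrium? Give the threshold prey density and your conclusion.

Threshold x = 26.7; K > 26.7, so yes, the predator persists.

The predator equation gives dy/dt > 0 only when x > 0.237/0.00886 = 26.7.
Without the predator, x → K = 74.3. Since 74.3 > 26.7, the predator can invade and persist.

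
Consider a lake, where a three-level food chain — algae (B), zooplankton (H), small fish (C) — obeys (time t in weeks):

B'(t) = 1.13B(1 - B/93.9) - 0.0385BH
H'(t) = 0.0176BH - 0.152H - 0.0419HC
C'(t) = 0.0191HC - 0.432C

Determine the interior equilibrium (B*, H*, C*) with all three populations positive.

From dC/dt = 0: 0.0191H* = 0.432, so H* = 22.6.
From dB/dt = 0: 1.13(1 - B*/93.9) = 0.0385·22.6, giving B* = 93.9·(1 - 0.771) = 21.5.
From dH/dt = 0: 0.0176·21.5 - 0.152 = 0.0419C*, so C* = 0.227/0.0419 = 5.42.

B* ≈ 21.5, H* ≈ 22.6, C* ≈ 5.42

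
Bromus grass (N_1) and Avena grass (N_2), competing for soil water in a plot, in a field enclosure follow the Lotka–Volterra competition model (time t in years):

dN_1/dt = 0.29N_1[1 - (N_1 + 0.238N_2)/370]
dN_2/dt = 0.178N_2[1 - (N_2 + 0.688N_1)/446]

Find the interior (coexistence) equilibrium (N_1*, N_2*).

N_1* ≈ 316, N_2* ≈ 229

Setting both brackets to zero gives the nullclines N_1 + 0.238N_2 = 370 and 0.688N_1 + N_2 = 446.
Substituting N_2 = 446 - 0.688N_1 into the first: N_1(1 - 0.238·0.688) = 370 - 0.238·446.
So N_1* = 264/0.836 = 316, and then N_2* = 446 - 0.688·316 = 229.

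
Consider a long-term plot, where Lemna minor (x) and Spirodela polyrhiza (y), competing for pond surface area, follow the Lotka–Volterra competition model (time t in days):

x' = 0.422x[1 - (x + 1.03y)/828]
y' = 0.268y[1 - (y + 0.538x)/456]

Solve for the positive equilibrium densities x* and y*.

x* ≈ 804, y* ≈ 23.6

Setting both brackets to zero gives the nullclines x + 1.03y = 828 and 0.538x + y = 456.
Substituting y = 456 - 0.538x into the first: x(1 - 1.03·0.538) = 828 - 1.03·456.
So x* = 358/0.446 = 804, and then y* = 456 - 0.538·804 = 23.6.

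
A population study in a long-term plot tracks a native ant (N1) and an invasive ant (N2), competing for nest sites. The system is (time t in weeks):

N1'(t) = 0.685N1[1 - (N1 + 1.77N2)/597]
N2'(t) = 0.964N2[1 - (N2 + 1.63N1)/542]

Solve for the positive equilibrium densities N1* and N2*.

N1* ≈ 192, N2* ≈ 229

Setting both brackets to zero gives the nullclines N1 + 1.77N2 = 597 and 1.63N1 + N2 = 542.
Substituting N2 = 542 - 1.63N1 into the first: N1(1 - 1.77·1.63) = 597 - 1.77·542.
So N1* = -362/-1.89 = 192, and then N2* = 542 - 1.63·192 = 229.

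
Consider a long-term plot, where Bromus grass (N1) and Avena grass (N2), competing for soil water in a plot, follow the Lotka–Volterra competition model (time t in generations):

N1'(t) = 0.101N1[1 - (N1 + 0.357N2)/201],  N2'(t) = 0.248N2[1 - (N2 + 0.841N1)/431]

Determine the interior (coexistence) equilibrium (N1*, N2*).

Setting both brackets to zero gives the nullclines N1 + 0.357N2 = 201 and 0.841N1 + N2 = 431.
Substituting N2 = 431 - 0.841N1 into the first: N1(1 - 0.357·0.841) = 201 - 0.357·431.
So N1* = 47.1/0.7 = 67.4, and then N2* = 431 - 0.841·67.4 = 374.

N1* ≈ 67.4, N2* ≈ 374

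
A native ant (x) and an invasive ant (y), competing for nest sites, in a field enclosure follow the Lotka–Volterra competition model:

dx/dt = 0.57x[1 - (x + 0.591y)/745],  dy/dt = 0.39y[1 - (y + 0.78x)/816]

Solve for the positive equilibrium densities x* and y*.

Setting both brackets to zero gives the nullclines x + 0.591y = 745 and 0.78x + y = 816.
Substituting y = 816 - 0.78x into the first: x(1 - 0.591·0.78) = 745 - 0.591·816.
So x* = 263/0.539 = 487, and then y* = 816 - 0.78·487 = 436.

x* ≈ 487, y* ≈ 436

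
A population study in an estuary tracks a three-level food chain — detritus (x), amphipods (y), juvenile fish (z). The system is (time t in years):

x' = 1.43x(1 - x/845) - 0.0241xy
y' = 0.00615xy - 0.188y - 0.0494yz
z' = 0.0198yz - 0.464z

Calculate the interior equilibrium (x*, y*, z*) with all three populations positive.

x* ≈ 511, y* ≈ 23.4, z* ≈ 59.8

From dz/dt = 0: 0.0198y* = 0.464, so y* = 23.4.
From dx/dt = 0: 1.43(1 - x*/845) = 0.0241·23.4, giving x* = 845·(1 - 0.395) = 511.
From dy/dt = 0: 0.00615·511 - 0.188 = 0.0494z*, so z* = 2.96/0.0494 = 59.8.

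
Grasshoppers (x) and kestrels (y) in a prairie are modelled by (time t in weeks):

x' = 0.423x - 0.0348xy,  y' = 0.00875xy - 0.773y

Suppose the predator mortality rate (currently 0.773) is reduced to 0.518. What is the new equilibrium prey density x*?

x* ≈ 59.2

At the interior fixed point, setting dy/dt = 0 with y > 0 fixes x* = (predator death rate)/(xy coefficient) — independent of the other coefficients.
With the change, x* = 0.518/0.00875 = 59.2; it falls from 88.3.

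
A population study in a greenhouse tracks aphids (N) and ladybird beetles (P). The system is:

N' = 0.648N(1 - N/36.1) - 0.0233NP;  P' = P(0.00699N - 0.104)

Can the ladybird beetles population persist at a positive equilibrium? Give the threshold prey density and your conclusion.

The predator equation gives dP/dt > 0 only when N > 0.104/0.00699 = 14.9.
Without the predator, N → K = 36.1. Since 36.1 > 14.9, the predator can invade and persist.

Threshold N = 14.9; K > 14.9, so yes, the predator persists.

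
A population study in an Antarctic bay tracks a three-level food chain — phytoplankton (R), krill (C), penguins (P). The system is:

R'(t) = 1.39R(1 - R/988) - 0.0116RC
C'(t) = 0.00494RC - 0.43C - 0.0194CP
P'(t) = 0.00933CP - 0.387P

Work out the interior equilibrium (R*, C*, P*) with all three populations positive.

R* ≈ 646, C* ≈ 41.5, P* ≈ 142

From dP/dt = 0: 0.00933C* = 0.387, so C* = 41.5.
From dR/dt = 0: 1.39(1 - R*/988) = 0.0116·41.5, giving R* = 988·(1 - 0.346) = 646.
From dC/dt = 0: 0.00494·646 - 0.43 = 0.0194P*, so P* = 2.76/0.0194 = 142.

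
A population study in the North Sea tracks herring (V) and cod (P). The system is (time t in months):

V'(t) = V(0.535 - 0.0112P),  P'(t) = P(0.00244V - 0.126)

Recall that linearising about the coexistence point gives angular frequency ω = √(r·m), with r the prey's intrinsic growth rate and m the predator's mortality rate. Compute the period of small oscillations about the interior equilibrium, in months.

Here r = 0.535 and m = 0.126, so r·m = 0.0674.
ω = √0.0674 = 0.26 per month, hence T = 2π/ω ≈ 24.2 months.

T ≈ 24.2 months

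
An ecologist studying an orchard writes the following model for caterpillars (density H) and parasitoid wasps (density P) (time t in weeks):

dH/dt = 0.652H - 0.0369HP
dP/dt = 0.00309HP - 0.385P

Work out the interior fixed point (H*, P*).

H* ≈ 125, P* ≈ 17.7

Set dP/dt = 0 with P > 0: 0.00309H - 0.385 = 0, so H* = 0.385/0.00309 = 125.
Set dH/dt = 0 with H > 0: 0.652 - 0.0369P = 0, so P* = 0.652/0.0369 = 17.7.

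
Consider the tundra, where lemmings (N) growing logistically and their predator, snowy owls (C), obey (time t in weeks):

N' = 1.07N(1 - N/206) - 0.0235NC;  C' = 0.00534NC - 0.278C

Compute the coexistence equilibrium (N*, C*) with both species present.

From dC/dt = 0 with C > 0: 0.00534N* = 0.278, so N* = 52.1.
Substitute into dN/dt = 0: 1.07(1 - 52.1/206) = 0.0235C*.
The bracket is 0.747, giving C* = 0.8/0.0235 = 34.

N* ≈ 52.1, C* ≈ 34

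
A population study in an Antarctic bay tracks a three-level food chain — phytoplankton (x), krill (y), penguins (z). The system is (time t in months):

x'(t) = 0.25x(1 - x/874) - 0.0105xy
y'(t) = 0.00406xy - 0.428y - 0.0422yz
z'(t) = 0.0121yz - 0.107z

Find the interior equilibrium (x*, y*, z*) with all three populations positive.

From dz/dt = 0: 0.0121y* = 0.107, so y* = 8.84.
From dx/dt = 0: 0.25(1 - x*/874) = 0.0105·8.84, giving x* = 874·(1 - 0.371) = 549.
From dy/dt = 0: 0.00406·549 - 0.428 = 0.0422z*, so z* = 1.8/0.0422 = 42.7.

x* ≈ 549, y* ≈ 8.84, z* ≈ 42.7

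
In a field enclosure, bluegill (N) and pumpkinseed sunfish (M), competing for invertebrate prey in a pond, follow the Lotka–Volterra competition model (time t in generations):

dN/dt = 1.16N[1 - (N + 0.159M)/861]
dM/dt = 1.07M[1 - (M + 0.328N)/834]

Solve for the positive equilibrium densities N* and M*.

N* ≈ 768, M* ≈ 582

Setting both brackets to zero gives the nullclines N + 0.159M = 861 and 0.328N + M = 834.
Substituting M = 834 - 0.328N into the first: N(1 - 0.159·0.328) = 861 - 0.159·834.
So N* = 728/0.948 = 768, and then M* = 834 - 0.328·768 = 582.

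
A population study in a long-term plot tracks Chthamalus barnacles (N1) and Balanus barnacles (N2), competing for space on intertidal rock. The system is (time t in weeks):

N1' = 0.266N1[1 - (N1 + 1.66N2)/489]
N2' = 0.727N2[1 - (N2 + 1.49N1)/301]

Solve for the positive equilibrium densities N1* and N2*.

N1* ≈ 7.23, N2* ≈ 290

Setting both brackets to zero gives the nullclines N1 + 1.66N2 = 489 and 1.49N1 + N2 = 301.
Substituting N2 = 301 - 1.49N1 into the first: N1(1 - 1.66·1.49) = 489 - 1.66·301.
So N1* = -10.7/-1.47 = 7.23, and then N2* = 301 - 1.49·7.23 = 290.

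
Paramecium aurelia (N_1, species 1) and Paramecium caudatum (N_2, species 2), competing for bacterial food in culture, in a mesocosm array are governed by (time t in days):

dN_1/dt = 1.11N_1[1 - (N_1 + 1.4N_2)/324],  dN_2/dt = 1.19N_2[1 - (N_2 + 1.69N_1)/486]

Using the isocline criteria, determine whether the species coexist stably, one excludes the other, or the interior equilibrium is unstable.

unstable coexistence (outcome depends on initial conditions)

Compare the nullcline intercepts: K1/α12 = 324/1.4 = 231 < K2 = 486; K2/α21 = 486/1.69 = 288 < K1 = 324.
Since both are reversed, neither can invade when rare; the interior point is a saddle.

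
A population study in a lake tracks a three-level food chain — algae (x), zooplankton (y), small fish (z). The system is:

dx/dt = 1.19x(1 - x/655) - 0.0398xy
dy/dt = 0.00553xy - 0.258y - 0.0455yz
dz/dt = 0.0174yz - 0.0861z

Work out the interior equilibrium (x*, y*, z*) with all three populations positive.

From dz/dt = 0: 0.0174y* = 0.0861, so y* = 4.95.
From dx/dt = 0: 1.19(1 - x*/655) = 0.0398·4.95, giving x* = 655·(1 - 0.165) = 547.
From dy/dt = 0: 0.00553·547 - 0.258 = 0.0455z*, so z* = 2.76/0.0455 = 60.8.

x* ≈ 547, y* ≈ 4.95, z* ≈ 60.8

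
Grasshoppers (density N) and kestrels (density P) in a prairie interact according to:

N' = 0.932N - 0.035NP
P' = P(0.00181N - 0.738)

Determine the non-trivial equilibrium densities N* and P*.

Set dP/dt = 0 with P > 0: 0.00181N - 0.738 = 0, so N* = 0.738/0.00181 = 408.
Set dN/dt = 0 with N > 0: 0.932 - 0.035P = 0, so P* = 0.932/0.035 = 26.6.

N* ≈ 408, P* ≈ 26.6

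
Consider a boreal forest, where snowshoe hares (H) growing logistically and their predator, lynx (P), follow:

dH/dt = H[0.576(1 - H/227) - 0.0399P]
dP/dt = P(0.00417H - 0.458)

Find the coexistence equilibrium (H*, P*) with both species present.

H* ≈ 110, P* ≈ 7.45

From dP/dt = 0 with P > 0: 0.00417H* = 0.458, so H* = 110.
Substitute into dH/dt = 0: 0.576(1 - 110/227) = 0.0399P*.
The bracket is 0.516, giving P* = 0.297/0.0399 = 7.45.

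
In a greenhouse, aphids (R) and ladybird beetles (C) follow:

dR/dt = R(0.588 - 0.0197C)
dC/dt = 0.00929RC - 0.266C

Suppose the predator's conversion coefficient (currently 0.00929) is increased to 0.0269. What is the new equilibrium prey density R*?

At the interior fixed point, setting dC/dt = 0 with C > 0 fixes R* = (predator death rate)/(RC coefficient) — independent of the other coefficients.
With the change, R* = 0.266/0.0269 = 9.89; it falls from 28.6.

R* ≈ 9.89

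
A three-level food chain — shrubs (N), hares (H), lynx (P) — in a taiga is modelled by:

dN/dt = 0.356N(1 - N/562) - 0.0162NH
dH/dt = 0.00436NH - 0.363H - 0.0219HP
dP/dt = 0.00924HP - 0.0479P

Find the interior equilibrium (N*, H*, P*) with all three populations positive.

From dP/dt = 0: 0.00924H* = 0.0479, so H* = 5.18.
From dN/dt = 0: 0.356(1 - N*/562) = 0.0162·5.18, giving N* = 562·(1 - 0.236) = 429.
From dH/dt = 0: 0.00436·429 - 0.363 = 0.0219P*, so P* = 1.51/0.0219 = 68.9.

N* ≈ 429, H* ≈ 5.18, P* ≈ 68.9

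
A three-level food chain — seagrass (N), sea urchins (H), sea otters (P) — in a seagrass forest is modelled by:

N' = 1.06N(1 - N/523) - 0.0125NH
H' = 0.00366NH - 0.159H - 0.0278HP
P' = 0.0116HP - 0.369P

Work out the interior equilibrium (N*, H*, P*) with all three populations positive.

From dP/dt = 0: 0.0116H* = 0.369, so H* = 31.8.
From dN/dt = 0: 1.06(1 - N*/523) = 0.0125·31.8, giving N* = 523·(1 - 0.375) = 327.
From dH/dt = 0: 0.00366·327 - 0.159 = 0.0278P*, so P* = 1.04/0.0278 = 37.3.

N* ≈ 327, H* ≈ 31.8, P* ≈ 37.3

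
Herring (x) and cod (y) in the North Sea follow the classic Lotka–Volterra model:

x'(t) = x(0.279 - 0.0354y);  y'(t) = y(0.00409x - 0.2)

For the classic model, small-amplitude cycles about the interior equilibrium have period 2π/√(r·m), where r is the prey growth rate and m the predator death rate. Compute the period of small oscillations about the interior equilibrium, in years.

Here r = 0.279 and m = 0.2, so r·m = 0.0558.
ω = √0.0558 = 0.236 per year, hence T = 2π/ω ≈ 26.6 years.

T ≈ 26.6 years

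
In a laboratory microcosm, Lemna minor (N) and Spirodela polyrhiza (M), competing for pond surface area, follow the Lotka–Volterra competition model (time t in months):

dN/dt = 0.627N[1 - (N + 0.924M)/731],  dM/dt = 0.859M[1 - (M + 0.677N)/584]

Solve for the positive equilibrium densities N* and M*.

Setting both brackets to zero gives the nullclines N + 0.924M = 731 and 0.677N + M = 584.
Substituting M = 584 - 0.677N into the first: N(1 - 0.924·0.677) = 731 - 0.924·584.
So N* = 191/0.374 = 511, and then M* = 584 - 0.677·511 = 238.

N* ≈ 511, M* ≈ 238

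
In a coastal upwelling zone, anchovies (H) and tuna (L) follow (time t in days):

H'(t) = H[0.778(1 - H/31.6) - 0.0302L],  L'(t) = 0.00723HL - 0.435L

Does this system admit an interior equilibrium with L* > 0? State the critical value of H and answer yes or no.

The predator equation gives dL/dt > 0 only when H > 0.435/0.00723 = 60.2.
Without the predator, H → K = 31.6. Since 31.6 < 60.2, the predator cannot invade.

Threshold H = 60.2; K < 60.2, so no, the predator goes extinct.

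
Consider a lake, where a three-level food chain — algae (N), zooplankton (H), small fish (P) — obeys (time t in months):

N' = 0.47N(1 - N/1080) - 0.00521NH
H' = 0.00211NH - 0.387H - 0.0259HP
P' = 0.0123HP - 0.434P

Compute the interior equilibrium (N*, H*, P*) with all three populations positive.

From dP/dt = 0: 0.0123H* = 0.434, so H* = 35.3.
From dN/dt = 0: 0.47(1 - N*/1080) = 0.00521·35.3, giving N* = 1080·(1 - 0.391) = 658.
From dH/dt = 0: 0.00211·658 - 0.387 = 0.0259P*, so P* = 1/0.0259 = 38.6.

N* ≈ 658, H* ≈ 35.3, P* ≈ 38.6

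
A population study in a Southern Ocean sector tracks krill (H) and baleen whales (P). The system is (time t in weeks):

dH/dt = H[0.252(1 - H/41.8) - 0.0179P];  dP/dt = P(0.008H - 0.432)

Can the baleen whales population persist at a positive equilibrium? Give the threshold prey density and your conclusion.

The predator equation gives dP/dt > 0 only when H > 0.432/0.008 = 54.
Without the predator, H → K = 41.8. Since 41.8 < 54, the predator cannot invade.

Threshold H = 54; K < 54, so no, the predator goes extinct.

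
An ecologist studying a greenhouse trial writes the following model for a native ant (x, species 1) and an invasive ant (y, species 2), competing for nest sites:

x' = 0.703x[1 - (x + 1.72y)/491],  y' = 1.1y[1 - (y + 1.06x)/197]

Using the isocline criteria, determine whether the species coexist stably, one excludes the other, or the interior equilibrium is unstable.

species 1 excludes species 2

Compare the nullcline intercepts: K1/α12 = 491/1.72 = 285 > K2 = 197; K2/α21 = 197/1.06 = 186 < K1 = 491.
Since the inequalities point opposite ways, species 1 can invade but species 2 cannot.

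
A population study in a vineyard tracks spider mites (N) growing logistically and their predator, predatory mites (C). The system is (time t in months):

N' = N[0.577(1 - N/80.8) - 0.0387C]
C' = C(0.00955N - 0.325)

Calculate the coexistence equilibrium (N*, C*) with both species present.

From dC/dt = 0 with C > 0: 0.00955N* = 0.325, so N* = 34.
Substitute into dN/dt = 0: 0.577(1 - 34/80.8) = 0.0387C*.
The bracket is 0.579, giving C* = 0.334/0.0387 = 8.63.

N* ≈ 34, C* ≈ 8.63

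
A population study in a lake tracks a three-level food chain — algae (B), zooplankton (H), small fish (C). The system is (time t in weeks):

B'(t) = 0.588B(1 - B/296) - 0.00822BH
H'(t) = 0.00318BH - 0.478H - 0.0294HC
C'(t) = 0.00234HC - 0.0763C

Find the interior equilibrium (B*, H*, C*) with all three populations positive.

From dC/dt = 0: 0.00234H* = 0.0763, so H* = 32.6.
From dB/dt = 0: 0.588(1 - B*/296) = 0.00822·32.6, giving B* = 296·(1 - 0.456) = 161.
From dH/dt = 0: 0.00318·161 - 0.478 = 0.0294C*, so C* = 0.0342/0.0294 = 1.16.

B* ≈ 161, H* ≈ 32.6, C* ≈ 1.16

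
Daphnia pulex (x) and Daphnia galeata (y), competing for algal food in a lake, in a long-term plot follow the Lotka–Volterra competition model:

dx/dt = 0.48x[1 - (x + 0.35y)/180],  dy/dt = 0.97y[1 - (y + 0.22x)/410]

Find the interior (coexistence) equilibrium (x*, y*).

Setting both brackets to zero gives the nullclines x + 0.35y = 180 and 0.22x + y = 410.
Substituting y = 410 - 0.22x into the first: x(1 - 0.35·0.22) = 180 - 0.35·410.
So x* = 36.5/0.923 = 39.5, and then y* = 410 - 0.22·39.5 = 401.

x* ≈ 39.5, y* ≈ 401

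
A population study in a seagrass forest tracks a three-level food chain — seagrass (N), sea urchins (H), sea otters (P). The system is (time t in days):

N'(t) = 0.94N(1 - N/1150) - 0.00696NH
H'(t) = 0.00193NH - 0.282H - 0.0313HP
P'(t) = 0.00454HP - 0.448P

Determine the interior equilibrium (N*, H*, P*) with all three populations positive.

From dP/dt = 0: 0.00454H* = 0.448, so H* = 98.7.
From dN/dt = 0: 0.94(1 - N*/1150) = 0.00696·98.7, giving N* = 1150·(1 - 0.731) = 310.
From dH/dt = 0: 0.00193·310 - 0.282 = 0.0313P*, so P* = 0.316/0.0313 = 10.1.

N* ≈ 310, H* ≈ 98.7, P* ≈ 10.1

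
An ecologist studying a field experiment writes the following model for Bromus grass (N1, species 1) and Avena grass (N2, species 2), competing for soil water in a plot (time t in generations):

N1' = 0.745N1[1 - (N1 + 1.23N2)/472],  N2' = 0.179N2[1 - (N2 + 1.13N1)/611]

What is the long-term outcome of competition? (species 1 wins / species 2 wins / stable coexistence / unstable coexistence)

species 2 excludes species 1

Compare the nullcline intercepts: K1/α12 = 472/1.23 = 384 < K2 = 611; K2/α21 = 611/1.13 = 541 > K1 = 472.
Since the inequalities point opposite ways, species 2 can invade but species 1 cannot.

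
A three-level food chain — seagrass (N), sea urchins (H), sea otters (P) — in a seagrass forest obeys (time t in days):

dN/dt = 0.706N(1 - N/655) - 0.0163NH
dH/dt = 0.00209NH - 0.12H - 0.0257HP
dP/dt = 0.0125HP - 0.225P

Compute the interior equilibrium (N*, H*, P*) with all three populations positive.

From dP/dt = 0: 0.0125H* = 0.225, so H* = 18.
From dN/dt = 0: 0.706(1 - N*/655) = 0.0163·18, giving N* = 655·(1 - 0.416) = 383.
From dH/dt = 0: 0.00209·383 - 0.12 = 0.0257P*, so P* = 0.68/0.0257 = 26.5.

N* ≈ 383, H* ≈ 18, P* ≈ 26.5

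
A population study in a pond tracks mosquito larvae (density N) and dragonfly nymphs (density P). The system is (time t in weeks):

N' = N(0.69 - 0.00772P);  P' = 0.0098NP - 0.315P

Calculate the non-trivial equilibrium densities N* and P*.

Set dP/dt = 0 with P > 0: 0.0098N - 0.315 = 0, so N* = 0.315/0.0098 = 32.1.
Set dN/dt = 0 with N > 0: 0.69 - 0.00772P = 0, so P* = 0.69/0.00772 = 89.4.

N* ≈ 32.1, P* ≈ 89.4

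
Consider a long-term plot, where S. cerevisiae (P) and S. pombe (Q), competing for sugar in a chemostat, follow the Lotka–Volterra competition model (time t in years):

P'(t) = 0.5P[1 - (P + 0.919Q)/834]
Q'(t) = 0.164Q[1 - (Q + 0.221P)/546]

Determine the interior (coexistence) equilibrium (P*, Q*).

Setting both brackets to zero gives the nullclines P + 0.919Q = 834 and 0.221P + Q = 546.
Substituting Q = 546 - 0.221P into the first: P(1 - 0.919·0.221) = 834 - 0.919·546.
So P* = 332/0.797 = 417, and then Q* = 546 - 0.221·417 = 454.

P* ≈ 417, Q* ≈ 454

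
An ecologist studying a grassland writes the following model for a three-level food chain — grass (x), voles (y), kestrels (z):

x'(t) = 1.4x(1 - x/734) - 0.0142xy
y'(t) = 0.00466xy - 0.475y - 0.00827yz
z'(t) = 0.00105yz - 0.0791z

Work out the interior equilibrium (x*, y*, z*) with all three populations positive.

From dz/dt = 0: 0.00105y* = 0.0791, so y* = 75.3.
From dx/dt = 0: 1.4(1 - x*/734) = 0.0142·75.3, giving x* = 734·(1 - 0.764) = 173.
From dy/dt = 0: 0.00466·173 - 0.475 = 0.00827z*, so z* = 0.332/0.00827 = 40.1.

x* ≈ 173, y* ≈ 75.3, z* ≈ 40.1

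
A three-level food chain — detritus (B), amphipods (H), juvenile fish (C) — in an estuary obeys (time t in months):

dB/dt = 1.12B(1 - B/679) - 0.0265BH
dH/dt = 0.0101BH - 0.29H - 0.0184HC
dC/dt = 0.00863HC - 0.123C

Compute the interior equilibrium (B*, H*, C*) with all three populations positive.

From dC/dt = 0: 0.00863H* = 0.123, so H* = 14.3.
From dB/dt = 0: 1.12(1 - B*/679) = 0.0265·14.3, giving B* = 679·(1 - 0.337) = 450.
From dH/dt = 0: 0.0101·450 - 0.29 = 0.0184C*, so C* = 4.26/0.0184 = 231.

B* ≈ 450, H* ≈ 14.3, C* ≈ 231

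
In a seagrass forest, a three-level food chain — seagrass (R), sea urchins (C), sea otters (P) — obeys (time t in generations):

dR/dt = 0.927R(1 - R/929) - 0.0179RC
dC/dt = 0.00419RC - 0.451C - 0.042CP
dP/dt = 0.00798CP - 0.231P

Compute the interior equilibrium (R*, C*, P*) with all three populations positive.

From dP/dt = 0: 0.00798C* = 0.231, so C* = 28.9.
From dR/dt = 0: 0.927(1 - R*/929) = 0.0179·28.9, giving R* = 929·(1 - 0.559) = 410.
From dC/dt = 0: 0.00419·410 - 0.451 = 0.042P*, so P* = 1.27/0.042 = 30.1.

R* ≈ 410, C* ≈ 28.9, P* ≈ 30.1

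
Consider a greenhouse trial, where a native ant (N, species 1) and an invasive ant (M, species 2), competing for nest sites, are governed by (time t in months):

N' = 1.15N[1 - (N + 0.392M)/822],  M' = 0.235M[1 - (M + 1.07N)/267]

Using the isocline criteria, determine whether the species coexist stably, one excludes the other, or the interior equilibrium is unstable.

species 1 excludes species 2

Compare the nullcline intercepts: K1/α12 = 822/0.392 = 2100 > K2 = 267; K2/α21 = 267/1.07 = 250 < K1 = 822.
Since the inequalities point opposite ways, species 1 can invade but species 2 cannot.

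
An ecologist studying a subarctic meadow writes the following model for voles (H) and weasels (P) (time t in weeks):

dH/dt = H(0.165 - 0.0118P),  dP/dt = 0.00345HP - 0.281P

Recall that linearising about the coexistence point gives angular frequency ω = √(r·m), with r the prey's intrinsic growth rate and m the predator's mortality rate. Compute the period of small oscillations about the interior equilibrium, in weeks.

T ≈ 29.2 weeks

Here r = 0.165 and m = 0.281, so r·m = 0.0464.
ω = √0.0464 = 0.215 per week, hence T = 2π/ω ≈ 29.2 weeks.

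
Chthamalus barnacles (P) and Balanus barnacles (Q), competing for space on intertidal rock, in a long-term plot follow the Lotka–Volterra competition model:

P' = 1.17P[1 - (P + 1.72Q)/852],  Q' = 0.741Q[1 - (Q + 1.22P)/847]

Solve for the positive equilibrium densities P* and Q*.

Setting both brackets to zero gives the nullclines P + 1.72Q = 852 and 1.22P + Q = 847.
Substituting Q = 847 - 1.22P into the first: P(1 - 1.72·1.22) = 852 - 1.72·847.
So P* = -605/-1.1 = 551, and then Q* = 847 - 1.22·551 = 175.

P* ≈ 551, Q* ≈ 175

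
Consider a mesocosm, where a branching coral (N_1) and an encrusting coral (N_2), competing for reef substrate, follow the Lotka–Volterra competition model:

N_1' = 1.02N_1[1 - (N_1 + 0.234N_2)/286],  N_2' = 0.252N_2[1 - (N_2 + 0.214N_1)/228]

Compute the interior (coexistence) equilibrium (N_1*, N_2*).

N_1* ≈ 245, N_2* ≈ 176

Setting both brackets to zero gives the nullclines N_1 + 0.234N_2 = 286 and 0.214N_1 + N_2 = 228.
Substituting N_2 = 228 - 0.214N_1 into the first: N_1(1 - 0.234·0.214) = 286 - 0.234·228.
So N_1* = 233/0.95 = 245, and then N_2* = 228 - 0.214·245 = 176.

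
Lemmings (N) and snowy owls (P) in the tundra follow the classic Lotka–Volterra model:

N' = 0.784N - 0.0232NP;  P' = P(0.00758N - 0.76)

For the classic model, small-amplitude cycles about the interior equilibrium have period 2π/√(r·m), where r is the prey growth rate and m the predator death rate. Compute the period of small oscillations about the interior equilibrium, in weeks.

Here r = 0.784 and m = 0.76, so r·m = 0.596.
ω = √0.596 = 0.772 per week, hence T = 2π/ω ≈ 8.14 weeks.

T ≈ 8.14 weeks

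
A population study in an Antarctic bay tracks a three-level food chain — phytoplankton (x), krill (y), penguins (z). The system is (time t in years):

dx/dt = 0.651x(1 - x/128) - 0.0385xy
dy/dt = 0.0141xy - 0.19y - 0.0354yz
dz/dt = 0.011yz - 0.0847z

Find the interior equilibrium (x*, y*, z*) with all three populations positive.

From dz/dt = 0: 0.011y* = 0.0847, so y* = 7.7.
From dx/dt = 0: 0.651(1 - x*/128) = 0.0385·7.7, giving x* = 128·(1 - 0.455) = 69.7.
From dy/dt = 0: 0.0141·69.7 - 0.19 = 0.0354z*, so z* = 0.793/0.0354 = 22.4.

x* ≈ 69.7, y* ≈ 7.7, z* ≈ 22.4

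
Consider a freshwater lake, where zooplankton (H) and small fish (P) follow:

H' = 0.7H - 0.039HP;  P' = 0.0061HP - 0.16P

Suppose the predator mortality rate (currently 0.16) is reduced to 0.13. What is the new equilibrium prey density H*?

At the interior fixed point, setting dP/dt = 0 with P > 0 fixes H* = (predator death rate)/(HP coefficient) — independent of the other coefficients.
With the change, H* = 0.13/0.0061 = 21.3; it falls from 26.2.

H* ≈ 21.3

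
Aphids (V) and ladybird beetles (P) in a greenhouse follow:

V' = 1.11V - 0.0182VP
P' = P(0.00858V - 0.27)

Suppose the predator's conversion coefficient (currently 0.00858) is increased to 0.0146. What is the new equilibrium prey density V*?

V* ≈ 18.5

At the interior fixed point, setting dP/dt = 0 with P > 0 fixes V* = (predator death rate)/(VP coefficient) — independent of the other coefficients.
With the change, V* = 0.27/0.0146 = 18.5; it falls from 31.5.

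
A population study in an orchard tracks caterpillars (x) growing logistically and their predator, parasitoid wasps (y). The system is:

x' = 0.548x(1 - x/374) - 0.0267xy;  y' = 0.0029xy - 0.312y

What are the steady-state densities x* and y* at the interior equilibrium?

x* ≈ 108, y* ≈ 14.6

From dy/dt = 0 with y > 0: 0.0029x* = 0.312, so x* = 108.
Substitute into dx/dt = 0: 0.548(1 - 108/374) = 0.0267y*.
The bracket is 0.712, giving y* = 0.39/0.0267 = 14.6.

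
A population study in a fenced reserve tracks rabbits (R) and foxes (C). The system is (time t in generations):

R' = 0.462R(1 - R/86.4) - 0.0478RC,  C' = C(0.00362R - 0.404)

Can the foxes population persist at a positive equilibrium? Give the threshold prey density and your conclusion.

The predator equation gives dC/dt > 0 only when R > 0.404/0.00362 = 112.
Without the predator, R → K = 86.4. Since 86.4 < 112, the predator cannot invade.

Threshold R = 112; K < 112, so no, the predator goes extinct.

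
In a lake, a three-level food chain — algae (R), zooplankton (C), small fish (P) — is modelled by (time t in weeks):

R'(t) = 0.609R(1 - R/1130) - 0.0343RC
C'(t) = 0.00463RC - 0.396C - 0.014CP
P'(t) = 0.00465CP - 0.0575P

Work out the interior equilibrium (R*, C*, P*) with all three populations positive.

R* ≈ 343, C* ≈ 12.4, P* ≈ 85.2

From dP/dt = 0: 0.00465C* = 0.0575, so C* = 12.4.
From dR/dt = 0: 0.609(1 - R*/1130) = 0.0343·12.4, giving R* = 1130·(1 - 0.696) = 343.
From dC/dt = 0: 0.00463·343 - 0.396 = 0.014P*, so P* = 1.19/0.014 = 85.2.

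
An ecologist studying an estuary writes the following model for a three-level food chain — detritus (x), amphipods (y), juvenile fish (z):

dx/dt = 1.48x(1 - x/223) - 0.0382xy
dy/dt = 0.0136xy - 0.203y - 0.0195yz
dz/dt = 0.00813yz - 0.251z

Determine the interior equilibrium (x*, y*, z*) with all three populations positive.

From dz/dt = 0: 0.00813y* = 0.251, so y* = 30.9.
From dx/dt = 0: 1.48(1 - x*/223) = 0.0382·30.9, giving x* = 223·(1 - 0.797) = 45.3.
From dy/dt = 0: 0.0136·45.3 - 0.203 = 0.0195z*, so z* = 0.413/0.0195 = 21.2.

x* ≈ 45.3, y* ≈ 30.9, z* ≈ 21.2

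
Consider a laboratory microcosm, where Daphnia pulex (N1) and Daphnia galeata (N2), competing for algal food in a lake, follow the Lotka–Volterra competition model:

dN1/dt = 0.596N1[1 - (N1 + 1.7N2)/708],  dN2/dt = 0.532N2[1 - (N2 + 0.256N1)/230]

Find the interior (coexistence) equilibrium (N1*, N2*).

N1* ≈ 561, N2* ≈ 86.3

Setting both brackets to zero gives the nullclines N1 + 1.7N2 = 708 and 0.256N1 + N2 = 230.
Substituting N2 = 230 - 0.256N1 into the first: N1(1 - 1.7·0.256) = 708 - 1.7·230.
So N1* = 317/0.565 = 561, and then N2* = 230 - 0.256·561 = 86.3.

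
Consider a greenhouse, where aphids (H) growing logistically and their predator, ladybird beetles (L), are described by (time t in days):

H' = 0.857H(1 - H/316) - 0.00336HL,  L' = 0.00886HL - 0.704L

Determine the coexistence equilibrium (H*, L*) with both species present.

H* ≈ 79.5, L* ≈ 191

From dL/dt = 0 with L > 0: 0.00886H* = 0.704, so H* = 79.5.
Substitute into dH/dt = 0: 0.857(1 - 79.5/316) = 0.00336L*.
The bracket is 0.749, giving L* = 0.642/0.00336 = 191.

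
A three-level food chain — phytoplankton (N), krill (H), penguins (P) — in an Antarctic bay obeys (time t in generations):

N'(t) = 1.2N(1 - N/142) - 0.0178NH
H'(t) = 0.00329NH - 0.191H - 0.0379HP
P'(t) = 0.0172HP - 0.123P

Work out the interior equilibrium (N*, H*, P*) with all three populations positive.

From dP/dt = 0: 0.0172H* = 0.123, so H* = 7.15.
From dN/dt = 0: 1.2(1 - N*/142) = 0.0178·7.15, giving N* = 142·(1 - 0.106) = 127.
From dH/dt = 0: 0.00329·127 - 0.191 = 0.0379P*, so P* = 0.227/0.0379 = 5.98.

N* ≈ 127, H* ≈ 7.15, P* ≈ 5.98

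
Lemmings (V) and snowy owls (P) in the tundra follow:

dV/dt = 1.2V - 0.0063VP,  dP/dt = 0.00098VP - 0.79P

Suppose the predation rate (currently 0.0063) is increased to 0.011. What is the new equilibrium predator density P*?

At the interior fixed point, setting dV/dt = 0 with V > 0 fixes P* = (prey growth rate)/(VP coefficient) — independent of the other coefficients.
With the change, P* = 1.2/0.011 = 109; it falls from 190.

P* ≈ 109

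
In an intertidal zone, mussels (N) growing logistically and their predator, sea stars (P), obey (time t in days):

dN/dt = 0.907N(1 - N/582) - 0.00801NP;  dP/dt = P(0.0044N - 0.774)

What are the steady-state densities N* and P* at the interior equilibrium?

From dP/dt = 0 with P > 0: 0.0044N* = 0.774, so N* = 176.
Substitute into dN/dt = 0: 0.907(1 - 176/582) = 0.00801P*.
The bracket is 0.698, giving P* = 0.633/0.00801 = 79.

N* ≈ 176, P* ≈ 79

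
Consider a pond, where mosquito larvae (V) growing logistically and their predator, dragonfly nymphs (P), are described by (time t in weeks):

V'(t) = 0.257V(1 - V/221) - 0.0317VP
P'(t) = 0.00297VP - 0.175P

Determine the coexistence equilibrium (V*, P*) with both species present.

From dP/dt = 0 with P > 0: 0.00297V* = 0.175, so V* = 58.9.
Substitute into dV/dt = 0: 0.257(1 - 58.9/221) = 0.0317P*.
The bracket is 0.733, giving P* = 0.188/0.0317 = 5.95.

V* ≈ 58.9, P* ≈ 5.95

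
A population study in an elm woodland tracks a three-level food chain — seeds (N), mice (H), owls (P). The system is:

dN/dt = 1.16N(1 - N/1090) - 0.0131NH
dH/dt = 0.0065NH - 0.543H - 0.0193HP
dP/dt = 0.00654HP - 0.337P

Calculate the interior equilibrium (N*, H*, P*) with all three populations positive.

From dP/dt = 0: 0.00654H* = 0.337, so H* = 51.5.
From dN/dt = 0: 1.16(1 - N*/1090) = 0.0131·51.5, giving N* = 1090·(1 - 0.582) = 456.
From dH/dt = 0: 0.0065·456 - 0.543 = 0.0193P*, so P* = 2.42/0.0193 = 125.

N* ≈ 456, H* ≈ 51.5, P* ≈ 125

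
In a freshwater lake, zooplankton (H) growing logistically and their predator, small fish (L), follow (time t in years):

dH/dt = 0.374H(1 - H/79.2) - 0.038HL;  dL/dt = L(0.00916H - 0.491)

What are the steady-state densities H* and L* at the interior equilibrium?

From dL/dt = 0 with L > 0: 0.00916H* = 0.491, so H* = 53.6.
Substitute into dH/dt = 0: 0.374(1 - 53.6/79.2) = 0.038L*.
The bracket is 0.323, giving L* = 0.121/0.038 = 3.18.

H* ≈ 53.6, L* ≈ 3.18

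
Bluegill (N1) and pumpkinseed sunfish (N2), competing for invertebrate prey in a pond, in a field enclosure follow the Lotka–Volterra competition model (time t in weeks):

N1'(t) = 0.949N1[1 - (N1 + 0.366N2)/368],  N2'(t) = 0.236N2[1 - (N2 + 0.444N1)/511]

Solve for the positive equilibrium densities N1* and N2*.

Setting both brackets to zero gives the nullclines N1 + 0.366N2 = 368 and 0.444N1 + N2 = 511.
Substituting N2 = 511 - 0.444N1 into the first: N1(1 - 0.366·0.444) = 368 - 0.366·511.
So N1* = 181/0.837 = 216, and then N2* = 511 - 0.444·216 = 415.

N1* ≈ 216, N2* ≈ 415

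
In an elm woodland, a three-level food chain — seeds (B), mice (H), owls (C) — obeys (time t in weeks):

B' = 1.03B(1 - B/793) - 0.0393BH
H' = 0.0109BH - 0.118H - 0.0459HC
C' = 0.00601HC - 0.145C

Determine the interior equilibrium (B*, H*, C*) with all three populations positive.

From dC/dt = 0: 0.00601H* = 0.145, so H* = 24.1.
From dB/dt = 0: 1.03(1 - B*/793) = 0.0393·24.1, giving B* = 793·(1 - 0.921) = 63.
From dH/dt = 0: 0.0109·63 - 0.118 = 0.0459C*, so C* = 0.569/0.0459 = 12.4.

B* ≈ 63, H* ≈ 24.1, C* ≈ 12.4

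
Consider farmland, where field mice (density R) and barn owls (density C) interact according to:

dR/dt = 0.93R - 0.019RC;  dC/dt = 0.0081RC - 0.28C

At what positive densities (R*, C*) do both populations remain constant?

R* ≈ 34.6, C* ≈ 48.9

Set dC/dt = 0 with C > 0: 0.0081R - 0.28 = 0, so R* = 0.28/0.0081 = 34.6.
Set dR/dt = 0 with R > 0: 0.93 - 0.019C = 0, so C* = 0.93/0.019 = 48.9.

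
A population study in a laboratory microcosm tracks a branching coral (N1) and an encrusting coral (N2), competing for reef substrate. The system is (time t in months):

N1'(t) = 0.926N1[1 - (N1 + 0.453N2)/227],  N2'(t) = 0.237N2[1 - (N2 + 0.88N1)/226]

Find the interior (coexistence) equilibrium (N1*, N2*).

Setting both brackets to zero gives the nullclines N1 + 0.453N2 = 227 and 0.88N1 + N2 = 226.
Substituting N2 = 226 - 0.88N1 into the first: N1(1 - 0.453·0.88) = 227 - 0.453·226.
So N1* = 125/0.601 = 207, and then N2* = 226 - 0.88·207 = 43.6.

N1* ≈ 207, N2* ≈ 43.6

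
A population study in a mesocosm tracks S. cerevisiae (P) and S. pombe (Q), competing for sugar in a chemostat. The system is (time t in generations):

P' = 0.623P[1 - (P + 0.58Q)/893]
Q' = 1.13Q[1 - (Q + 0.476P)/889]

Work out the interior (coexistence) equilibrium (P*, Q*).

Setting both brackets to zero gives the nullclines P + 0.58Q = 893 and 0.476P + Q = 889.
Substituting Q = 889 - 0.476P into the first: P(1 - 0.58·0.476) = 893 - 0.58·889.
So P* = 377/0.724 = 521, and then Q* = 889 - 0.476·521 = 641.

P* ≈ 521, Q* ≈ 641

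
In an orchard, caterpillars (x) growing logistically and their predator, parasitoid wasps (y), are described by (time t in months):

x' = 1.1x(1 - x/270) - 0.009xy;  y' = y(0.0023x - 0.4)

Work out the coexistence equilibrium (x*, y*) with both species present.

From dy/dt = 0 with y > 0: 0.0023x* = 0.4, so x* = 174.
Substitute into dx/dt = 0: 1.1(1 - 174/270) = 0.009y*.
The bracket is 0.356, giving y* = 0.391/0.009 = 43.5.

x* ≈ 174, y* ≈ 43.5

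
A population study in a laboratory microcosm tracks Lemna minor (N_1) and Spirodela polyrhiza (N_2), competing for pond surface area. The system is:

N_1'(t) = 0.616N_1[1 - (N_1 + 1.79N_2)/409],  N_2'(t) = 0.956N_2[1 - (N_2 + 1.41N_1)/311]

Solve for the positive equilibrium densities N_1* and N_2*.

N_1* ≈ 96.9, N_2* ≈ 174

Setting both brackets to zero gives the nullclines N_1 + 1.79N_2 = 409 and 1.41N_1 + N_2 = 311.
Substituting N_2 = 311 - 1.41N_1 into the first: N_1(1 - 1.79·1.41) = 409 - 1.79·311.
So N_1* = -148/-1.52 = 96.9, and then N_2* = 311 - 1.41·96.9 = 174.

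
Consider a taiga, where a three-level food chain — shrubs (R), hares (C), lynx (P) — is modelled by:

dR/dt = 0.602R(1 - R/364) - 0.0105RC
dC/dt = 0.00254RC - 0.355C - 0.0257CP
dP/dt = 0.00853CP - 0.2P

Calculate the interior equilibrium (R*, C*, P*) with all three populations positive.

R* ≈ 215, C* ≈ 23.4, P* ≈ 7.45

From dP/dt = 0: 0.00853C* = 0.2, so C* = 23.4.
From dR/dt = 0: 0.602(1 - R*/364) = 0.0105·23.4, giving R* = 364·(1 - 0.409) = 215.
From dC/dt = 0: 0.00254·215 - 0.355 = 0.0257P*, so P* = 0.191/0.0257 = 7.45.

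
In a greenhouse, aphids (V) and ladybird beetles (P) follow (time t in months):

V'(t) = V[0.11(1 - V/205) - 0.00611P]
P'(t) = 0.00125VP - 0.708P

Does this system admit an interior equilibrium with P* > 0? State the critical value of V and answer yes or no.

Threshold V = 566; K < 566, so no, the predator goes extinct.

The predator equation gives dP/dt > 0 only when V > 0.708/0.00125 = 566.
Without the predator, V → K = 205. Since 205 < 566, the predator cannot invade.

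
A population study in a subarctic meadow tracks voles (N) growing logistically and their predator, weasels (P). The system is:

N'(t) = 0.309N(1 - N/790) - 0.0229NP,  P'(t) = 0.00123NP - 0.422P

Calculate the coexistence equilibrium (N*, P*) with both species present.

N* ≈ 343, P* ≈ 7.63

From dP/dt = 0 with P > 0: 0.00123N* = 0.422, so N* = 343.
Substitute into dN/dt = 0: 0.309(1 - 343/790) = 0.0229P*.
The bracket is 0.566, giving P* = 0.175/0.0229 = 7.63.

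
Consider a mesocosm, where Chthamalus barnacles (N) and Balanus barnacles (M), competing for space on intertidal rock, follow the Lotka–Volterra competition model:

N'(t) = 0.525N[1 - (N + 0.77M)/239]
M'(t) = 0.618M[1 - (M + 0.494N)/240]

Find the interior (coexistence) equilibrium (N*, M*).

N* ≈ 87.5, M* ≈ 197

Setting both brackets to zero gives the nullclines N + 0.77M = 239 and 0.494N + M = 240.
Substituting M = 240 - 0.494N into the first: N(1 - 0.77·0.494) = 239 - 0.77·240.
So N* = 54.2/0.62 = 87.5, and then M* = 240 - 0.494·87.5 = 197.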